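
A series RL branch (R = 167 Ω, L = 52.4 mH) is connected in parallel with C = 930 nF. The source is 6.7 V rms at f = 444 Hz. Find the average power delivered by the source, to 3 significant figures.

152 mW

ω = 2πf = 2790 rad/s
X_L = ωL = 146 Ω
X_C = 1/(ωC) = 385 Ω
Branch 1 (R+jX_L): Z₁ = 167 + j146 Ω, |Z₁| = 222 Ω
Branch 2 (−jX_C): Z₂ = −j385 Ω
Parallel: Z = Z₁Z₂/(Z₁+Z₂), |Z| = 293 Ω, ∠Z = 6.28°
I = V/|Z| = 22.9 mA
P = VI cos φ = 6.7 × 0.0229 × cos(6.28°) = 152 mW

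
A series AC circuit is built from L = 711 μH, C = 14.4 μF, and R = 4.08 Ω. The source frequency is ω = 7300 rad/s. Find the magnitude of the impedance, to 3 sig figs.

5.94 Ω

X_L = ωL = 5.19 Ω
X_C = 1/(ωC) = 9.51 Ω
Net reactance X = X_L − X_C = -4.32 Ω
Z = 4.08 − j4.32 Ω
|Z| = √(4.08² + 4.32²) = 5.94 Ω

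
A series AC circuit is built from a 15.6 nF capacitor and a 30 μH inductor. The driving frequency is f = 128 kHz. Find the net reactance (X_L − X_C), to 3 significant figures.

ω = 2πf = 804200 rad/s
X_L = ωL = 24.1 Ω
X_C = 1/(ωC) = 79.7 Ω
X = 24.1 − 79.7 = -55.6 Ω

-55.6 Ω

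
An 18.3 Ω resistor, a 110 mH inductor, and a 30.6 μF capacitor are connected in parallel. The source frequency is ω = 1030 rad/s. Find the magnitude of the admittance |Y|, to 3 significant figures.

X_L = ωL = 113 Ω
X_C = 1/(ωC) = 31.7 Ω
Parallel: admittances add. Y = 1/R + 1/(jωL) + jωC
Y = (0.0546 + j0.0227) S
|Y| = 0.0592 S → |Z| = 1/|Y| = 16.9 Ω, ∠Z = −∠Y = -22.6°

59.2 mS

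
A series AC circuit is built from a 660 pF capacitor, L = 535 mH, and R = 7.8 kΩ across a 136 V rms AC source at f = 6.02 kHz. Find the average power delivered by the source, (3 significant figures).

ω = 2πf = 37820 rad/s
X_L = ωL = 20200 Ω
X_C = 1/(ωC) = 40100 Ω
Net reactance X = X_L − X_C = -19800 Ω
Z = 7800 − j19800 Ω
|Z| = √(7800² + 19800²) = 21300 Ω
∠Z = arctan(-19800/7800) = -68.5°
I = V/|Z| = 6.38 mA
P = VI cos φ = 136 × 0.00638 × cos(-68.5°) = 318 mW

318 mW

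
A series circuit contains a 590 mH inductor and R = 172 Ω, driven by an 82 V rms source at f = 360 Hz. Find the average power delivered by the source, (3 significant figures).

639 mW

ω = 2πf = 2262 rad/s
X_L = ωL = 1330 Ω
Z = 172 + j1330 Ω
|Z| = √(172² + 1330²) = 1350 Ω
∠Z = arctan(1330/172) = 82.7°
I = V/|Z| = 60.9 mA
P = VI cos φ = 82 × 0.0609 × cos(82.7°) = 639 mW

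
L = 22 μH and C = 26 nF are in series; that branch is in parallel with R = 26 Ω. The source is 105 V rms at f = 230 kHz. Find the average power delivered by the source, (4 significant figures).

ω = 2πf = 1.445e+06 rad/s
X_L = ωL = 31.79 Ω
X_C = 1/(ωC) = 26.61 Ω
Branch 1: Z₁ = R = 26.00 Ω
Branch 2 (series LC): Z₂ = j(X_L − X_C) = j5.178 Ω
Parallel: Z = Z₁Z₂/(Z₁+Z₂), |Z| = 5.079 Ω, ∠Z = 78.74°
I = V/|Z| = 20.67 A
P = VI cos φ = 105 × 20.67 × cos(78.74°) = 424.0 W

424.0 W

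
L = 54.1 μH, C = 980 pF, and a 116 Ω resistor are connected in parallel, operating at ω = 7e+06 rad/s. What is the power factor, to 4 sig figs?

0.8982

X_L = ωL = 378.7 Ω
X_C = 1/(ωC) = 145.8 Ω
Parallel: admittances add. Y = 1/R + 1/(jωL) + jωC
Y = (0.008621 + j0.004219) S
|Y| = 0.009598 S → |Z| = 1/|Y| = 104.2 Ω, ∠Z = −∠Y = -26.08°
cos φ = cos(-26.08°) = 0.8982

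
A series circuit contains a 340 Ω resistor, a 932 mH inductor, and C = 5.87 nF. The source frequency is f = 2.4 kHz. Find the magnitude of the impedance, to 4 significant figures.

ω = 2πf = 15080 rad/s
X_L = ωL = 14050 Ω
X_C = 1/(ωC) = 11300 Ω
Net reactance X = X_L − X_C = 2757 Ω
Z = 340.0 + j2757 Ω
|Z| = √(340.0² + 2757²) = 2778 Ω

2778 Ω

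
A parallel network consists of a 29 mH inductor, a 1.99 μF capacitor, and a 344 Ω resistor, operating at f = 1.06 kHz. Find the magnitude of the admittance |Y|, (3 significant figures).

ω = 2πf = 6660 rad/s
X_L = ωL = 193 Ω
X_C = 1/(ωC) = 75.5 Ω
Parallel: admittances add. Y = 1/R + 1/(jωL) + jωC
Y = (0.00291 + j0.00808) S
|Y| = 0.00858 S → |Z| = 1/|Y| = 117 Ω, ∠Z = −∠Y = -70.2°

8.58 mS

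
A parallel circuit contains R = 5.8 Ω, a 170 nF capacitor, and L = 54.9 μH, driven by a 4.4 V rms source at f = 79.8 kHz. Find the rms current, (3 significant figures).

ω = 2πf = 501400 rad/s
X_L = ωL = 27.5 Ω
X_C = 1/(ωC) = 11.7 Ω
Parallel: admittances add. Y = 1/R + 1/(jωL) + jωC
Y = (0.172 + j0.0489) S
|Y| = 0.179 S → |Z| = 1/|Y| = 5.58 Ω, ∠Z = −∠Y = -15.8°
I = V/|Z| = 4.4/5.58 = 789 mA

789 mA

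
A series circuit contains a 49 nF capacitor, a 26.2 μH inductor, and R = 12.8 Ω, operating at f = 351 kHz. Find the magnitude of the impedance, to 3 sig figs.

ω = 2πf = 2.205e+06 rad/s
X_L = ωL = 57.8 Ω
X_C = 1/(ωC) = 9.25 Ω
Net reactance X = X_L − X_C = 48.5 Ω
Z = 12.8 + j48.5 Ω
|Z| = √(12.8² + 48.5²) = 50.2 Ω

50.2 Ω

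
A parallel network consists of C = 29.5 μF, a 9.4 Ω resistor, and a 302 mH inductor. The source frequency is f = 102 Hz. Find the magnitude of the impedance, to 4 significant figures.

9.323 Ω

ω = 2πf = 640.9 rad/s
X_L = ωL = 193.5 Ω
X_C = 1/(ωC) = 52.89 Ω
Parallel: admittances add. Y = 1/R + 1/(jωL) + jωC
Y = (0.1064 + j0.01374) S
|Y| = 0.1073 S → |Z| = 1/|Y| = 9.323 Ω, ∠Z = −∠Y = -7.359°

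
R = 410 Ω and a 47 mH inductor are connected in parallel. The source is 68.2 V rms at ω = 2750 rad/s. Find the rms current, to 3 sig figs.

553 mA

X_L = ωL = 129 Ω
Parallel: admittances add. Y = 1/R + 1/(jωL)
Y = (0.00244 − j0.00774) S
|Y| = 0.00811 S → |Z| = 1/|Y| = 123 Ω, ∠Z = −∠Y = 72.5°
I = V/|Z| = 68.2/123 = 553 mA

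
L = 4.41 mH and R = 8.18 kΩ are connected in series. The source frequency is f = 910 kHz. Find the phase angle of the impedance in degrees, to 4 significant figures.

72.03°

ω = 2πf = 5.718e+06 rad/s
X_L = ωL = 25220 Ω
Z = 8180 + j25220 Ω
|Z| = √(8180² + 25220²) = 26510 Ω
∠Z = arctan(25220/8180) = 72.03°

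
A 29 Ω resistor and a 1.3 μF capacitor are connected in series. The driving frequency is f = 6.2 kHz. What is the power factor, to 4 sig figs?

ω = 2πf = 38960 rad/s
X_C = 1/(ωC) = 19.75 Ω
Z = 29.00 − j19.75 Ω
|Z| = √(29.00² + 19.75²) = 35.08 Ω
∠Z = arctan(-19.75/29.00) = -34.25°
cos φ = cos(-34.25°) = 0.8266

0.8266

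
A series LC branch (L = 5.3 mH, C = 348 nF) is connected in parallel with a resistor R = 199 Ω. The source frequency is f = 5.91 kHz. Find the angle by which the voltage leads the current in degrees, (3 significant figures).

ω = 2πf = 37130 rad/s
X_L = ωL = 197 Ω
X_C = 1/(ωC) = 77.4 Ω
Branch 1: Z₁ = R = 199 Ω
Branch 2 (series LC): Z₂ = j(X_L − X_C) = j119 Ω
Parallel: Z = Z₁Z₂/(Z₁+Z₂), |Z| = 102 Ω, ∠Z = 59.0°

59.0°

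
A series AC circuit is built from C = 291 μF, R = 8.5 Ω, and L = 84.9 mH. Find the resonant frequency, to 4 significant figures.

32.02 Hz

ω₀ = 1/√(LC) = 1/√(0.0849 × 0.000291) = 201.2 rad/s
f₀ = ω₀/(2π) = 32.02 Hz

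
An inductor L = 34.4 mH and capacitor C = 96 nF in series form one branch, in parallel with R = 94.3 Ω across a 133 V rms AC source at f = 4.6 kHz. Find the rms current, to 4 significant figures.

1.426 A

ω = 2πf = 28900 rad/s
X_L = ωL = 994.3 Ω
X_C = 1/(ωC) = 360.4 Ω
Branch 1: Z₁ = R = 94.30 Ω
Branch 2 (series LC): Z₂ = j(X_L − X_C) = j633.8 Ω
Parallel: Z = Z₁Z₂/(Z₁+Z₂), |Z| = 93.27 Ω, ∠Z = 8.462°
I = V/|Z| = 133/93.27 = 1.426 A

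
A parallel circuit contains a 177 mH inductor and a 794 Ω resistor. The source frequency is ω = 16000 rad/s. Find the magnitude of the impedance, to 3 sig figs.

X_L = ωL = 2830 Ω
Parallel: admittances add. Y = 1/R + 1/(jωL)
Y = (0.00126 − j0.000353) S
|Y| = 0.00131 S → |Z| = 1/|Y| = 765 Ω, ∠Z = −∠Y = 15.7°

765 Ω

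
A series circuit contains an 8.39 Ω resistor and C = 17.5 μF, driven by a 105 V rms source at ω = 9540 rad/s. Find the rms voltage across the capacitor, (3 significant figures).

61.0 V

X_C = 1/(ωC) = 5.99 Ω
Z = 8.39 − j5.99 Ω
|Z| = √(8.39² + 5.99²) = 10.3 Ω
I = V/|Z| = 10.2 A
V_C = I·|Z_C| = 10.2 × 5.99 = 61.0 V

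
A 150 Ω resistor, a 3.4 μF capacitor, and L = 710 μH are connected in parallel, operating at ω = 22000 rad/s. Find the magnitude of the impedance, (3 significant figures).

78.9 Ω

X_L = ωL = 15.6 Ω
X_C = 1/(ωC) = 13.4 Ω
Parallel: admittances add. Y = 1/R + 1/(jωL) + jωC
Y = (0.00667 + j0.0108) S
|Y| = 0.0127 S → |Z| = 1/|Y| = 78.9 Ω, ∠Z = −∠Y = -58.3°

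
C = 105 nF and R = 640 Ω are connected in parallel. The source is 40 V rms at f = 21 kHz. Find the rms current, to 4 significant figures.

557.7 mA

ω = 2πf = 131900 rad/s
X_C = 1/(ωC) = 72.18 Ω
Parallel: admittances add. Y = 1/R + jωC
Y = (0.001563 + j0.01385) S
|Y| = 0.01394 S → |Z| = 1/|Y| = 71.72 Ω, ∠Z = −∠Y = -83.57°
I = V/|Z| = 40/71.72 = 557.7 mA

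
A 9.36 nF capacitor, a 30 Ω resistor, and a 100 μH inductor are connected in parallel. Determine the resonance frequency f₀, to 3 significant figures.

ω₀ = 1/√(LC) = 1/√(0.0001 × 9.36e-09) = 1.034e+06 rad/s
f₀ = ω₀/(2π) = 165 kHz

165 kHz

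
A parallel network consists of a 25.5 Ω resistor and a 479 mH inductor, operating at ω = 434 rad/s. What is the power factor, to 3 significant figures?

0.993

X_L = ωL = 208 Ω
Parallel: admittances add. Y = 1/R + 1/(jωL)
Y = (0.0392 − j0.00481) S
|Y| = 0.0395 S → |Z| = 1/|Y| = 25.3 Ω, ∠Z = −∠Y = 6.99°
cos φ = cos(6.99°) = 0.993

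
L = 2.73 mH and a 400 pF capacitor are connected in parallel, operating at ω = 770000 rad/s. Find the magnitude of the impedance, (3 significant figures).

X_L = ωL = 2100 Ω
X_C = 1/(ωC) = 3250 Ω
Parallel: admittances add. Y = 1/(jωL) + jωC
Y = (0 − j0.000168) S
|Y| = 0.000168 S → |Z| = 1/|Y| = 5960 Ω, ∠Z = −∠Y = 90.0°

5960 Ω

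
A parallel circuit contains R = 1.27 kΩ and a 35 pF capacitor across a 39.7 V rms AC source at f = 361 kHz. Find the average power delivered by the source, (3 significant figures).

ω = 2πf = 2.268e+06 rad/s
X_C = 1/(ωC) = 12600 Ω
Parallel: admittances add. Y = 1/R + jωC
Y = (0.000787 + j7.94e-05) S
|Y| = 0.000791 S → |Z| = 1/|Y| = 1260 Ω, ∠Z = −∠Y = -5.76°
I = V/|Z| = 31.4 mA
P = VI cos φ = 39.7 × 0.0314 × cos(-5.76°) = 1.24 W

1.24 W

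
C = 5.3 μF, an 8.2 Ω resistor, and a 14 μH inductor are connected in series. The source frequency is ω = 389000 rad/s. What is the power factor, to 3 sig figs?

0.856

X_L = ωL = 5.45 Ω
X_C = 1/(ωC) = 0.485 Ω
Net reactance X = X_L − X_C = 4.96 Ω
Z = 8.20 + j4.96 Ω
|Z| = √(8.20² + 4.96²) = 9.58 Ω
∠Z = arctan(4.96/8.20) = 31.2°
cos φ = cos(31.2°) = 0.856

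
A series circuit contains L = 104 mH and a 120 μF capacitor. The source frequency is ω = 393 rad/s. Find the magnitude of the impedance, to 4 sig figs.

X_L = ωL = 40.87 Ω
X_C = 1/(ωC) = 21.20 Ω
Net reactance X = X_L − X_C = 19.67 Ω
Z = j19.67 Ω
|Z| = √(0² + 19.67²) = 19.67 Ω

19.67 Ω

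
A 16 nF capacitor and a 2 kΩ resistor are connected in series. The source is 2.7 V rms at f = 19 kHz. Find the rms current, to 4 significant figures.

ω = 2πf = 119400 rad/s
X_C = 1/(ωC) = 523.5 Ω
Z = 2000 − j523.5 Ω
|Z| = √(2000² + 523.5²) = 2067 Ω
I = V/|Z| = 2.7/2067 = 1.306 mA

1.306 mA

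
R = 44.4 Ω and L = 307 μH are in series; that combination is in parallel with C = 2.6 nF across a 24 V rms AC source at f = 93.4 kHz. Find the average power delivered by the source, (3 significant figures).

ω = 2πf = 586800 rad/s
X_L = ωL = 180 Ω
X_C = 1/(ωC) = 655 Ω
Branch 1 (R+jX_L): Z₁ = 44.4 + j180 Ω, |Z₁| = 186 Ω
Branch 2 (−jX_C): Z₂ = −j655 Ω
Parallel: Z = Z₁Z₂/(Z₁+Z₂), |Z| = 255 Ω, ∠Z = 70.8°
I = V/|Z| = 94.2 mA
P = VI cos φ = 24 × 0.0942 × cos(70.8°) = 743 mW

743 mW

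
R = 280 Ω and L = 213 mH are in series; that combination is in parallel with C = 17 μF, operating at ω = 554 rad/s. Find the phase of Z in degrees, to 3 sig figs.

X_L = ωL = 118 Ω
X_C = 1/(ωC) = 106 Ω
Branch 1 (R+jX_L): Z₁ = 280 + j118 Ω, |Z₁| = 304 Ω
Branch 2 (−jX_C): Z₂ = −j106 Ω
Parallel: Z = Z₁Z₂/(Z₁+Z₂), |Z| = 115 Ω, ∠Z = -69.6°

-69.6°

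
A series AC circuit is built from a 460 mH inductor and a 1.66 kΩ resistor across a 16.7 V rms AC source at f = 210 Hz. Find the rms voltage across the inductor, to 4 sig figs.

ω = 2πf = 1319 rad/s
X_L = ωL = 607.0 Ω
Z = 1660 + j607.0 Ω
|Z| = √(1660² + 607.0²) = 1767 Ω
I = V/|Z| = 9.448 mA
V_L = I·|Z_L| = 0.009448 × 607.0 = 5.735 V

5.735 V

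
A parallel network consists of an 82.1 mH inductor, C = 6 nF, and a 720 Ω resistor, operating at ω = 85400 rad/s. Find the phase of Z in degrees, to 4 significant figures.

-14.91°

X_L = ωL = 7011 Ω
X_C = 1/(ωC) = 1952 Ω
Parallel: admittances add. Y = 1/R + 1/(jωL) + jωC
Y = (0.001389 + j0.0003698) S
|Y| = 0.001437 S → |Z| = 1/|Y| = 695.8 Ω, ∠Z = −∠Y = -14.91°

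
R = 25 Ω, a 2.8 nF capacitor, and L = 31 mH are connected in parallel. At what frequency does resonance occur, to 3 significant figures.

17.1 kHz

ω₀ = 1/√(LC) = 1/√(0.031 × 2.8e-09) = 107300 rad/s
f₀ = ω₀/(2π) = 17.1 kHz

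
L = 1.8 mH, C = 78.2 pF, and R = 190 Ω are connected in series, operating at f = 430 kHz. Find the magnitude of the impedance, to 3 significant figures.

230 Ω

ω = 2πf = 2.702e+06 rad/s
X_L = ωL = 4860 Ω
X_C = 1/(ωC) = 4730 Ω
Net reactance X = X_L − X_C = 130 Ω
Z = 190 + j130 Ω
|Z| = √(190² + 130²) = 230 Ω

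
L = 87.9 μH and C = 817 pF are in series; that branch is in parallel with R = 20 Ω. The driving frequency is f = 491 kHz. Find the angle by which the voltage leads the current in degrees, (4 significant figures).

ω = 2πf = 3.085e+06 rad/s
X_L = ωL = 271.2 Ω
X_C = 1/(ωC) = 396.7 Ω
Branch 1: Z₁ = R = 20.00 Ω
Branch 2 (series LC): Z₂ = j(X_L − X_C) = −j125.6 Ω
Parallel: Z = Z₁Z₂/(Z₁+Z₂), |Z| = 19.75 Ω, ∠Z = -9.049°

-9.049°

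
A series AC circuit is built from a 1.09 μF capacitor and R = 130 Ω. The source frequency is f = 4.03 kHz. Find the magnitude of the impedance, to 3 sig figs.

ω = 2πf = 25320 rad/s
X_C = 1/(ωC) = 36.2 Ω
Z = 130 − j36.2 Ω
|Z| = √(130² + 36.2²) = 135 Ω

135 Ω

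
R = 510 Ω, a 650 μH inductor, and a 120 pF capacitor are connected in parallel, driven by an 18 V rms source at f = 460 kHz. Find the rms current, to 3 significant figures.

35.5 mA

ω = 2πf = 2.89e+06 rad/s
X_L = ωL = 1880 Ω
X_C = 1/(ωC) = 2880 Ω
Parallel: admittances add. Y = 1/R + 1/(jωL) + jωC
Y = (0.00196 − j0.000185) S
|Y| = 0.00197 S → |Z| = 1/|Y| = 508 Ω, ∠Z = −∠Y = 5.40°
I = V/|Z| = 18/508 = 35.5 mA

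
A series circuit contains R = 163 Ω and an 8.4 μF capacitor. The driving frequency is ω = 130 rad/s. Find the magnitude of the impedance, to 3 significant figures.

X_C = 1/(ωC) = 916 Ω
Z = 163 − j916 Ω
|Z| = √(163² + 916²) = 930 Ω

930 Ω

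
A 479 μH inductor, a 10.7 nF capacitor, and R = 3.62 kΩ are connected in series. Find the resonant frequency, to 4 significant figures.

ω₀ = 1/√(LC) = 1/√(0.000479 × 1.07e-08) = 441700 rad/s
f₀ = ω₀/(2π) = 70.30 kHz

70.30 kHz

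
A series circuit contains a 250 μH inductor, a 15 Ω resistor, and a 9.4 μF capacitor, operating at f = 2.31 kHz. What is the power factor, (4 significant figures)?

ω = 2πf = 14510 rad/s
X_L = ωL = 3.629 Ω
X_C = 1/(ωC) = 7.330 Ω
Net reactance X = X_L − X_C = -3.701 Ω
Z = 15.00 − j3.701 Ω
|Z| = √(15.00² + 3.701²) = 15.45 Ω
∠Z = arctan(-3.701/15.00) = -13.86°
cos φ = cos(-13.86°) = 0.9709

0.9709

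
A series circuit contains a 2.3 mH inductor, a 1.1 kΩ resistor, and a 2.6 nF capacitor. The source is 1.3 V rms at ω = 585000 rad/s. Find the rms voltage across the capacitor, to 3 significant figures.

0.659 V

X_L = ωL = 1350 Ω
X_C = 1/(ωC) = 657 Ω
Net reactance X = X_L − X_C = 688 Ω
Z = 1100 + j688 Ω
|Z| = √(1100² + 688²) = 1300 Ω
I = V/|Z| = 1.00 mA
V_C = I·|Z_C| = 0.00100 × 657 = 0.659 V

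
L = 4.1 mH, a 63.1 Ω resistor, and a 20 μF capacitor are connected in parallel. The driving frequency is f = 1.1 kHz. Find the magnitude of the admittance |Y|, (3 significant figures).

ω = 2πf = 6912 rad/s
X_L = ωL = 28.3 Ω
X_C = 1/(ωC) = 7.23 Ω
Parallel: admittances add. Y = 1/R + 1/(jωL) + jωC
Y = (0.0158 + j0.103) S
|Y| = 0.104 S → |Z| = 1/|Y| = 9.60 Ω, ∠Z = −∠Y = -81.2°

104 mS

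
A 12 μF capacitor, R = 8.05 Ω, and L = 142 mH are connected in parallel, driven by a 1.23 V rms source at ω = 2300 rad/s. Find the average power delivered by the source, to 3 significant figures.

188 mW

X_L = ωL = 327 Ω
X_C = 1/(ωC) = 36.2 Ω
Parallel: admittances add. Y = 1/R + 1/(jωL) + jωC
Y = (0.124 + j0.0245) S
|Y| = 0.127 S → |Z| = 1/|Y| = 7.90 Ω, ∠Z = −∠Y = -11.2°
I = V/|Z| = 156 mA
P = VI cos φ = 1.23 × 0.156 × cos(-11.2°) = 188 mW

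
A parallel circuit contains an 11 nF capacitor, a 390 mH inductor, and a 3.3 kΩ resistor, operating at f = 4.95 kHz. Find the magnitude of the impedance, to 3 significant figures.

2510 Ω

ω = 2πf = 31100 rad/s
X_L = ωL = 12100 Ω
X_C = 1/(ωC) = 2920 Ω
Parallel: admittances add. Y = 1/R + 1/(jωL) + jωC
Y = (0.000303 + j0.000260) S
|Y| = 0.000399 S → |Z| = 1/|Y| = 2510 Ω, ∠Z = −∠Y = -40.6°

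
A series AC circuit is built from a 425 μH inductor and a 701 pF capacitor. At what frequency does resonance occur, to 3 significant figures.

ω₀ = 1/√(LC) = 1/√(0.000425 × 7.01e-10) = 1.832e+06 rad/s
f₀ = ω₀/(2π) = 292 kHz

292 kHz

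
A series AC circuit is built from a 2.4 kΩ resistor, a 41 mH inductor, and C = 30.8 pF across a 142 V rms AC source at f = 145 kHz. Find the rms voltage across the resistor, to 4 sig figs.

115.5 V

ω = 2πf = 911100 rad/s
X_L = ωL = 37350 Ω
X_C = 1/(ωC) = 35640 Ω
Net reactance X = X_L − X_C = 1717 Ω
Z = 2400 + j1717 Ω
|Z| = √(2400² + 1717²) = 2951 Ω
I = V/|Z| = 48.12 mA
V_R = I·|Z_R| = 0.04812 × 2400 = 115.5 V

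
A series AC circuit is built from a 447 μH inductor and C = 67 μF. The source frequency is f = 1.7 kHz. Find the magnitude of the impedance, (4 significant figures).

3.377 Ω

ω = 2πf = 10680 rad/s
X_L = ωL = 4.775 Ω
X_C = 1/(ωC) = 1.397 Ω
Net reactance X = X_L − X_C = 3.377 Ω
Z = j3.377 Ω
|Z| = √(0² + 3.377²) = 3.377 Ω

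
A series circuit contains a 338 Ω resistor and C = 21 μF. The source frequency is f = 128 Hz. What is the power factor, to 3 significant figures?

ω = 2πf = 804.2 rad/s
X_C = 1/(ωC) = 59.2 Ω
Z = 338 − j59.2 Ω
|Z| = √(338² + 59.2²) = 343 Ω
∠Z = arctan(-59.2/338) = -9.94°
cos φ = cos(-9.94°) = 0.985

0.985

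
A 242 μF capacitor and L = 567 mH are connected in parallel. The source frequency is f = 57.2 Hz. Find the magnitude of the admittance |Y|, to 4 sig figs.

82.07 mS

ω = 2πf = 359.4 rad/s
X_L = ωL = 203.8 Ω
X_C = 1/(ωC) = 11.50 Ω
Parallel: admittances add. Y = 1/(jωL) + jωC
Y = (0 + j0.08207) S
|Y| = 0.08207 S → |Z| = 1/|Y| = 12.19 Ω, ∠Z = −∠Y = -90.00°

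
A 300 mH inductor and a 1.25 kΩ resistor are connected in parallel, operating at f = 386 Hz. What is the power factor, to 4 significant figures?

ω = 2πf = 2425 rad/s
X_L = ωL = 727.6 Ω
Parallel: admittances add. Y = 1/R + 1/(jωL)
Y = (0.0008000 − j0.001374) S
|Y| = 0.001590 S → |Z| = 1/|Y| = 628.8 Ω, ∠Z = −∠Y = 59.80°
cos φ = cos(59.80°) = 0.5031

0.5031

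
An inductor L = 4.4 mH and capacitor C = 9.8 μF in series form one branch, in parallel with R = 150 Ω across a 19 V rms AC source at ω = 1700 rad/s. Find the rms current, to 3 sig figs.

X_L = ωL = 7.48 Ω
X_C = 1/(ωC) = 60.0 Ω
Branch 1: Z₁ = R = 150 Ω
Branch 2 (series LC): Z₂ = j(X_L − X_C) = −j52.5 Ω
Parallel: Z = Z₁Z₂/(Z₁+Z₂), |Z| = 49.6 Ω, ∠Z = -70.7°
I = V/|Z| = 19/49.6 = 383 mA

383 mA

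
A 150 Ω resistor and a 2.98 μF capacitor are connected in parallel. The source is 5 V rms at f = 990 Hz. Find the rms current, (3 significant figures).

98.5 mA

ω = 2πf = 6220 rad/s
X_C = 1/(ωC) = 53.9 Ω
Parallel: admittances add. Y = 1/R + jωC
Y = (0.00667 + j0.0185) S
|Y| = 0.0197 S → |Z| = 1/|Y| = 50.8 Ω, ∠Z = −∠Y = -70.2°
I = V/|Z| = 5/50.8 = 98.5 mA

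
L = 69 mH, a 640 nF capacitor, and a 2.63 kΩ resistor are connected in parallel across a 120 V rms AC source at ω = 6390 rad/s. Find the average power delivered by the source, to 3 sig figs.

5.48 W

X_L = ωL = 441 Ω
X_C = 1/(ωC) = 245 Ω
Parallel: admittances add. Y = 1/R + 1/(jωL) + jωC
Y = (0.000380 + j0.00182) S
|Y| = 0.00186 S → |Z| = 1/|Y| = 537 Ω, ∠Z = −∠Y = -78.2°
I = V/|Z| = 223 mA
P = VI cos φ = 120 × 0.223 × cos(-78.2°) = 5.48 W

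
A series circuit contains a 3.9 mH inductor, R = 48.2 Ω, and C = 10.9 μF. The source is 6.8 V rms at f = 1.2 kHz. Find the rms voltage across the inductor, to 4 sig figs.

3.906 V

ω = 2πf = 7540 rad/s
X_L = ωL = 29.41 Ω
X_C = 1/(ωC) = 12.17 Ω
Net reactance X = X_L − X_C = 17.24 Ω
Z = 48.20 + j17.24 Ω
|Z| = √(48.20² + 17.24²) = 51.19 Ω
I = V/|Z| = 132.8 mA
V_L = I·|Z_L| = 0.1328 × 29.41 = 3.906 V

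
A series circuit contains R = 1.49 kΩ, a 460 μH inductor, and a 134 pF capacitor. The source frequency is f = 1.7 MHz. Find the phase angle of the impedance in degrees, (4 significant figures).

70.53°

ω = 2πf = 1.068e+07 rad/s
X_L = ωL = 4913 Ω
X_C = 1/(ωC) = 698.7 Ω
Net reactance X = X_L − X_C = 4215 Ω
Z = 1490 + j4215 Ω
|Z| = √(1490² + 4215²) = 4470 Ω
∠Z = arctan(4215/1490) = 70.53°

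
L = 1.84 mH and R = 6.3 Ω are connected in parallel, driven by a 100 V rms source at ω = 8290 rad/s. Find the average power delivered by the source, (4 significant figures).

X_L = ωL = 15.25 Ω
Parallel: admittances add. Y = 1/R + 1/(jωL)
Y = (0.1587 − j0.06556) S
|Y| = 0.1717 S → |Z| = 1/|Y| = 5.823 Ω, ∠Z = −∠Y = 22.44°
I = V/|Z| = 17.17 A
P = VI cos φ = 100 × 17.17 × cos(22.44°) = 1.587 kW

1.587 kW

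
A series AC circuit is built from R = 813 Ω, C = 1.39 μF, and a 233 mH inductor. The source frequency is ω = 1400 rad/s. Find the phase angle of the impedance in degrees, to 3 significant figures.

-13.0°

X_L = ωL = 326 Ω
X_C = 1/(ωC) = 514 Ω
Net reactance X = X_L − X_C = -188 Ω
Z = 813 − j188 Ω
|Z| = √(813² + 188²) = 834 Ω
∠Z = arctan(-188/813) = -13.0°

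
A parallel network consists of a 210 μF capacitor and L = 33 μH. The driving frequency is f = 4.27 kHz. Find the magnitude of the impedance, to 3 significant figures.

0.222 Ω

ω = 2πf = 26830 rad/s
X_L = ωL = 0.885 Ω
X_C = 1/(ωC) = 0.177 Ω
Parallel: admittances add. Y = 1/(jωL) + jωC
Y = (0 + j4.50) S
|Y| = 4.50 S → |Z| = 1/|Y| = 0.222 Ω, ∠Z = −∠Y = -90.0°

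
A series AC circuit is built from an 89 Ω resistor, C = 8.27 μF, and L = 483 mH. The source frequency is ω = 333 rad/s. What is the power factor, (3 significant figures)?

0.403

X_L = ωL = 161 Ω
X_C = 1/(ωC) = 363 Ω
Net reactance X = X_L − X_C = -202 Ω
Z = 89.0 − j202 Ω
|Z| = √(89.0² + 202²) = 221 Ω
∠Z = arctan(-202/89.0) = -66.3°
cos φ = cos(-66.3°) = 0.403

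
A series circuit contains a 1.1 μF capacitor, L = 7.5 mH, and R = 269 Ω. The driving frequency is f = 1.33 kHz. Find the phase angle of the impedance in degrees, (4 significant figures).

-9.727°

ω = 2πf = 8357 rad/s
X_L = ωL = 62.67 Ω
X_C = 1/(ωC) = 108.8 Ω
Net reactance X = X_L − X_C = -46.11 Ω
Z = 269.0 − j46.11 Ω
|Z| = √(269.0² + 46.11²) = 272.9 Ω
∠Z = arctan(-46.11/269.0) = -9.727°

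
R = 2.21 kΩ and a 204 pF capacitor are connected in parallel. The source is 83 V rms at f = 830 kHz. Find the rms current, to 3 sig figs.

ω = 2πf = 5.215e+06 rad/s
X_C = 1/(ωC) = 940 Ω
Parallel: admittances add. Y = 1/R + jωC
Y = (0.000452 + j0.00106) S
|Y| = 0.00116 S → |Z| = 1/|Y| = 865 Ω, ∠Z = −∠Y = -67.0°
I = V/|Z| = 83/865 = 96.0 mA

96.0 mA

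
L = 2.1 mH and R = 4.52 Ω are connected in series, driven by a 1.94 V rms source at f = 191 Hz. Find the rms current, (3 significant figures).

ω = 2πf = 1200 rad/s
X_L = ωL = 2.52 Ω
Z = 4.52 + j2.52 Ω
|Z| = √(4.52² + 2.52²) = 5.18 Ω
I = V/|Z| = 1.94/5.18 = 375 mA

375 mA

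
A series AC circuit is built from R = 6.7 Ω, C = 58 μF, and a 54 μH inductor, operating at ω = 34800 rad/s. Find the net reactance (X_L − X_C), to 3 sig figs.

1.38 Ω

X_L = ωL = 1.88 Ω
X_C = 1/(ωC) = 0.495 Ω
X = 1.88 − 0.495 = 1.38 Ω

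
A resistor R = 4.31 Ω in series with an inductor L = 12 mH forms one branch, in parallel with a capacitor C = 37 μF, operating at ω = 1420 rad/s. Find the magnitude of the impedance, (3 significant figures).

X_L = ωL = 17.0 Ω
X_C = 1/(ωC) = 19.0 Ω
Branch 1 (R+jX_L): Z₁ = 4.31 + j17.0 Ω, |Z₁| = 17.6 Ω
Branch 2 (−jX_C): Z₂ = −j19.0 Ω
Parallel: Z = Z₁Z₂/(Z₁+Z₂), |Z| = 70.5 Ω, ∠Z = 10.6°

70.5 Ω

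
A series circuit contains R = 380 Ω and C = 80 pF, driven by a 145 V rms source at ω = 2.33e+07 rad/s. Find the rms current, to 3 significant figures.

221 mA

X_C = 1/(ωC) = 536 Ω
Z = 380 − j536 Ω
|Z| = √(380² + 536²) = 657 Ω
I = V/|Z| = 145/657 = 221 mA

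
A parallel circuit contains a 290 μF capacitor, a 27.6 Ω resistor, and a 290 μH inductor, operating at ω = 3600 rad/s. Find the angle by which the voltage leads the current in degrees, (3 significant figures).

X_L = ωL = 1.04 Ω
X_C = 1/(ωC) = 0.958 Ω
Parallel: admittances add. Y = 1/R + 1/(jωL) + jωC
Y = (0.0362 + j0.0861) S
|Y| = 0.0935 S → |Z| = 1/|Y| = 10.7 Ω, ∠Z = −∠Y = -67.2°

-67.2°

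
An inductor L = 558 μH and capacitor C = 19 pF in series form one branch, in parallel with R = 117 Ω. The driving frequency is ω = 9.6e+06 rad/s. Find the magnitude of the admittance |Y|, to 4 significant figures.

11.68 mS

X_L = ωL = 5357 Ω
X_C = 1/(ωC) = 5482 Ω
Branch 1: Z₁ = R = 117.0 Ω
Branch 2 (series LC): Z₂ = j(X_L − X_C) = −j125.7 Ω
Parallel: Z = Z₁Z₂/(Z₁+Z₂), |Z| = 85.63 Ω, ∠Z = -42.96°
|Y| = 1/|Z| = 11.68 mS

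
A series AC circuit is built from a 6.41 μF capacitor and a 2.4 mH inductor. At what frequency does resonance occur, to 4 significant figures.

1.283 kHz

ω₀ = 1/√(LC) = 1/√(0.0024 × 6.41e-06) = 8062 rad/s
f₀ = ω₀/(2π) = 1.283 kHz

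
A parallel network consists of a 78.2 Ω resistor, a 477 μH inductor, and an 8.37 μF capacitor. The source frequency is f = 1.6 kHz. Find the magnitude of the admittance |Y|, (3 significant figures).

ω = 2πf = 10050 rad/s
X_L = ωL = 4.80 Ω
X_C = 1/(ωC) = 11.9 Ω
Parallel: admittances add. Y = 1/R + 1/(jωL) + jωC
Y = (0.0128 − j0.124) S
|Y| = 0.125 S → |Z| = 1/|Y| = 8.00 Ω, ∠Z = −∠Y = 84.1°

125 mS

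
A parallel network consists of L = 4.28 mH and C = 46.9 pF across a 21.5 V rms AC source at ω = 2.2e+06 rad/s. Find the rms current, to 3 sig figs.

X_L = ωL = 9420 Ω
X_C = 1/(ωC) = 9690 Ω
Parallel: admittances add. Y = 1/(jωL) + jωC
Y = (0 − j3.02e-06) S
|Y| = 3.02e-06 S → |Z| = 1/|Y| = 331000 Ω, ∠Z = −∠Y = 90.0°
I = V/|Z| = 21.5/331000 = 65.0 μA

65.0 μA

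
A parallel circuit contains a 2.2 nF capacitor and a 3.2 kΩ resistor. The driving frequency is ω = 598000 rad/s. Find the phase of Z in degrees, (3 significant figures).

-76.6°

X_C = 1/(ωC) = 760 Ω
Parallel: admittances add. Y = 1/R + jωC
Y = (0.000313 + j0.00132) S
|Y| = 0.00135 S → |Z| = 1/|Y| = 740 Ω, ∠Z = −∠Y = -76.6°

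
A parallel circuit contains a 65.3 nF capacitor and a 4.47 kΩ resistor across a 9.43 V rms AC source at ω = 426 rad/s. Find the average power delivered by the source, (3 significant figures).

19.9 mW

X_C = 1/(ωC) = 35900 Ω
Parallel: admittances add. Y = 1/R + jωC
Y = (0.000224 + j2.78e-05) S
|Y| = 0.000225 S → |Z| = 1/|Y| = 4440 Ω, ∠Z = −∠Y = -7.09°
I = V/|Z| = 2.13 mA
P = VI cos φ = 9.43 × 0.00213 × cos(-7.09°) = 19.9 mW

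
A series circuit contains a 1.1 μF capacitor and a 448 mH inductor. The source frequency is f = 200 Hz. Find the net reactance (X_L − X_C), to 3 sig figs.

ω = 2πf = 1257 rad/s
X_L = ωL = 563 Ω
X_C = 1/(ωC) = 723 Ω
X = 563 − 723 = -160 Ω

-160 Ω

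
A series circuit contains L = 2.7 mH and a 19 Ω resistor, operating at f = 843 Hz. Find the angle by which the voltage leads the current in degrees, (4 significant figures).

36.97°

ω = 2πf = 5297 rad/s
X_L = ωL = 14.30 Ω
Z = 19.00 + j14.30 Ω
|Z| = √(19.00² + 14.30²) = 23.78 Ω
∠Z = arctan(14.30/19.00) = 36.97°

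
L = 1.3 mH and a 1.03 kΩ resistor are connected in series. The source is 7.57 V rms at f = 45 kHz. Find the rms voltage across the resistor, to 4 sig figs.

7.130 V

ω = 2πf = 282700 rad/s
X_L = ωL = 367.6 Ω
Z = 1030 + j367.6 Ω
|Z| = √(1030² + 367.6²) = 1094 Ω
I = V/|Z| = 6.922 mA
V_R = I·|Z_R| = 0.006922 × 1030 = 7.130 V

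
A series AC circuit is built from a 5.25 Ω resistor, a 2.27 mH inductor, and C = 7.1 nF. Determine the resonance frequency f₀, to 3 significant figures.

39.6 kHz

ω₀ = 1/√(LC) = 1/√(0.00227 × 7.1e-09) = 249100 rad/s
f₀ = ω₀/(2π) = 39.6 kHz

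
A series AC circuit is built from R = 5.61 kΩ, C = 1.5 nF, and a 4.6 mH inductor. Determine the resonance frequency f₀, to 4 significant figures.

ω₀ = 1/√(LC) = 1/√(0.0046 × 1.5e-09) = 380700 rad/s
f₀ = ω₀/(2π) = 60.59 kHz

60.59 kHz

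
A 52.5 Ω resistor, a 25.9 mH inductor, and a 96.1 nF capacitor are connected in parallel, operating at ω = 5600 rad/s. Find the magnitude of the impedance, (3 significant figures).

49.8 Ω

X_L = ωL = 145 Ω
X_C = 1/(ωC) = 1860 Ω
Parallel: admittances add. Y = 1/R + 1/(jωL) + jωC
Y = (0.0190 − j0.00636) S
|Y| = 0.0201 S → |Z| = 1/|Y| = 49.8 Ω, ∠Z = −∠Y = 18.5°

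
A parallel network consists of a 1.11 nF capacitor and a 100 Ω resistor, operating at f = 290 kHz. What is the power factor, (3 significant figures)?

0.980

ω = 2πf = 1.822e+06 rad/s
X_C = 1/(ωC) = 494 Ω
Parallel: admittances add. Y = 1/R + jωC
Y = (0.0100 + j0.00202) S
|Y| = 0.0102 S → |Z| = 1/|Y| = 98.0 Ω, ∠Z = −∠Y = -11.4°
cos φ = cos(-11.4°) = 0.980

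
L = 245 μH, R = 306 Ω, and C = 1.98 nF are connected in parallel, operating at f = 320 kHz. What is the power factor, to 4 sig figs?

ω = 2πf = 2.011e+06 rad/s
X_L = ωL = 492.6 Ω
X_C = 1/(ωC) = 251.2 Ω
Parallel: admittances add. Y = 1/R + 1/(jωL) + jωC
Y = (0.003268 + j0.001951) S
|Y| = 0.003806 S → |Z| = 1/|Y| = 262.7 Ω, ∠Z = −∠Y = -30.84°
cos φ = cos(-30.84°) = 0.8586

0.8586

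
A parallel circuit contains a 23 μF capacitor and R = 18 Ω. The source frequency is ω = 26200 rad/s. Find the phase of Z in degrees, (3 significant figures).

X_C = 1/(ωC) = 1.66 Ω
Parallel: admittances add. Y = 1/R + jωC
Y = (0.0556 + j0.603) S
|Y| = 0.605 S → |Z| = 1/|Y| = 1.65 Ω, ∠Z = −∠Y = -84.7°

-84.7°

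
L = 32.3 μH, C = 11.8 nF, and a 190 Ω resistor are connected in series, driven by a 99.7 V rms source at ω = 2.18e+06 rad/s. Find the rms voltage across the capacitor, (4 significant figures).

20.12 V

X_L = ωL = 70.41 Ω
X_C = 1/(ωC) = 38.87 Ω
Net reactance X = X_L − X_C = 31.54 Ω
Z = 190.0 + j31.54 Ω
|Z| = √(190.0² + 31.54²) = 192.6 Ω
I = V/|Z| = 517.7 mA
V_C = I·|Z_C| = 0.5177 × 38.87 = 20.12 V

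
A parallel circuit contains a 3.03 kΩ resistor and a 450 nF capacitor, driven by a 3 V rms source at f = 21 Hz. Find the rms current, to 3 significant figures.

1.01 mA

ω = 2πf = 131.9 rad/s
X_C = 1/(ωC) = 16800 Ω
Parallel: admittances add. Y = 1/R + jωC
Y = (0.000330 + j5.94e-05) S
|Y| = 0.000335 S → |Z| = 1/|Y| = 2980 Ω, ∠Z = −∠Y = -10.2°
I = V/|Z| = 3/2980 = 1.01 mA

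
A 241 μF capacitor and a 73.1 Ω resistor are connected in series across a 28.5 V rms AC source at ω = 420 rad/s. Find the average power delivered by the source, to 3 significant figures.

X_C = 1/(ωC) = 9.88 Ω
Z = 73.1 − j9.88 Ω
|Z| = √(73.1² + 9.88²) = 73.8 Ω
∠Z = arctan(-9.88/73.1) = -7.70°
I = V/|Z| = 386 mA
P = VI cos φ = 28.5 × 0.386 × cos(-7.70°) = 10.9 W

10.9 W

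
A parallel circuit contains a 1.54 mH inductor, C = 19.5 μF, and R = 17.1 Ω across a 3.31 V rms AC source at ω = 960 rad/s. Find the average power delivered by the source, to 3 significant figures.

X_L = ωL = 1.48 Ω
X_C = 1/(ωC) = 53.4 Ω
Parallel: admittances add. Y = 1/R + 1/(jωL) + jωC
Y = (0.0585 − j0.658) S
|Y| = 0.660 S → |Z| = 1/|Y| = 1.51 Ω, ∠Z = −∠Y = 84.9°
I = V/|Z| = 2.19 A
P = VI cos φ = 3.31 × 2.19 × cos(84.9°) = 641 mW

641 mW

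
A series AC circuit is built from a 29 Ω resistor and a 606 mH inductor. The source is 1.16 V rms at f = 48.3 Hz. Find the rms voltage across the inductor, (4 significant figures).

1.146 V

ω = 2πf = 303.5 rad/s
X_L = ωL = 183.9 Ω
Z = 29.00 + j183.9 Ω
|Z| = √(29.00² + 183.9²) = 186.2 Ω
I = V/|Z| = 6.231 mA
V_L = I·|Z_L| = 0.006231 × 183.9 = 1.146 V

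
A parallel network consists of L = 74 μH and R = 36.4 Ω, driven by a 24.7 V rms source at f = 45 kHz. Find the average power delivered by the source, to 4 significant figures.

ω = 2πf = 282700 rad/s
X_L = ωL = 20.92 Ω
Parallel: admittances add. Y = 1/R + 1/(jωL)
Y = (0.02747 − j0.04779) S
|Y| = 0.05513 S → |Z| = 1/|Y| = 18.14 Ω, ∠Z = −∠Y = 60.11°
I = V/|Z| = 1.362 A
P = VI cos φ = 24.7 × 1.362 × cos(60.11°) = 16.76 W

16.76 W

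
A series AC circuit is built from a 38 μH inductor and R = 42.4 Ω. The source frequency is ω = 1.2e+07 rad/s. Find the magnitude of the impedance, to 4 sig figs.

X_L = ωL = 456.0 Ω
Z = 42.40 + j456.0 Ω
|Z| = √(42.40² + 456.0²) = 458.0 Ω

458.0 Ω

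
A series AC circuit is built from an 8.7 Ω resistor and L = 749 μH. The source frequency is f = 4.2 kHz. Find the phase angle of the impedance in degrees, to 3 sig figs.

ω = 2πf = 26390 rad/s
X_L = ωL = 19.8 Ω
Z = 8.70 + j19.8 Ω
|Z| = √(8.70² + 19.8²) = 21.6 Ω
∠Z = arctan(19.8/8.70) = 66.2°

66.2°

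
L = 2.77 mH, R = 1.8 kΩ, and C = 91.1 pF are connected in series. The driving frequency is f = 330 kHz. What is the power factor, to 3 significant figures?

0.970

ω = 2πf = 2.073e+06 rad/s
X_L = ωL = 5740 Ω
X_C = 1/(ωC) = 5290 Ω
Net reactance X = X_L − X_C = 449 Ω
Z = 1800 + j449 Ω
|Z| = √(1800² + 449²) = 1860 Ω
∠Z = arctan(449/1800) = 14.0°
cos φ = cos(14.0°) = 0.970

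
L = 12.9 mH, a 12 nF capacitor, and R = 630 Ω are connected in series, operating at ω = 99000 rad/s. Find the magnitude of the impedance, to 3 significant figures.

766 Ω

X_L = ωL = 1280 Ω
X_C = 1/(ωC) = 842 Ω
Net reactance X = X_L − X_C = 435 Ω
Z = 630 + j435 Ω
|Z| = √(630² + 435²) = 766 Ω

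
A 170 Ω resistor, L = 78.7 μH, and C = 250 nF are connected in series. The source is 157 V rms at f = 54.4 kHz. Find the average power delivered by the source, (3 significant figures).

ω = 2πf = 341800 rad/s
X_L = ωL = 26.9 Ω
X_C = 1/(ωC) = 11.7 Ω
Net reactance X = X_L − X_C = 15.2 Ω
Z = 170 + j15.2 Ω
|Z| = √(170² + 15.2²) = 171 Ω
∠Z = arctan(15.2/170) = 5.11°
I = V/|Z| = 920 mA
P = VI cos φ = 157 × 0.920 × cos(5.11°) = 144 W

144 W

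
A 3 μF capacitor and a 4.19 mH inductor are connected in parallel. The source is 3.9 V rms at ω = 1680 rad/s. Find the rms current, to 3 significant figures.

534 mA

X_L = ωL = 7.04 Ω
X_C = 1/(ωC) = 198 Ω
Parallel: admittances add. Y = 1/(jωL) + jωC
Y = (0 − j0.137) S
|Y| = 0.137 S → |Z| = 1/|Y| = 7.30 Ω, ∠Z = −∠Y = 90.0°
I = V/|Z| = 3.9/7.30 = 534 mA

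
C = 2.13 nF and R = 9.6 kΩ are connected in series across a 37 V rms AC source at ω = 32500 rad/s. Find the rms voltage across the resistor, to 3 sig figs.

20.5 V

X_C = 1/(ωC) = 14400 Ω
Z = 9600 − j14400 Ω
|Z| = √(9600² + 14400²) = 17300 Ω
I = V/|Z| = 2.13 mA
V_R = I·|Z_R| = 0.00213 × 9600 = 20.5 V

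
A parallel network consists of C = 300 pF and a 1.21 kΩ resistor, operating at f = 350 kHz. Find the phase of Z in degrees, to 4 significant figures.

ω = 2πf = 2.199e+06 rad/s
X_C = 1/(ωC) = 1516 Ω
Parallel: admittances add. Y = 1/R + jωC
Y = (0.0008264 + j0.0006597) S
|Y| = 0.001057 S → |Z| = 1/|Y| = 945.6 Ω, ∠Z = −∠Y = -38.60°

-38.60°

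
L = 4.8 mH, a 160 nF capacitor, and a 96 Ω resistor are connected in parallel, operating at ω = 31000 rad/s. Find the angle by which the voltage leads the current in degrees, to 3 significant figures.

X_L = ωL = 149 Ω
X_C = 1/(ωC) = 202 Ω
Parallel: admittances add. Y = 1/R + 1/(jωL) + jωC
Y = (0.0104 − j0.00176) S
|Y| = 0.0106 S → |Z| = 1/|Y| = 94.7 Ω, ∠Z = −∠Y = 9.59°

9.59°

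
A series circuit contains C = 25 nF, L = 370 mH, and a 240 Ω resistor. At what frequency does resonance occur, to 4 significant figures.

ω₀ = 1/√(LC) = 1/√(0.37 × 2.5e-08) = 10400 rad/s
f₀ = ω₀/(2π) = 1.655 kHz

1.655 kHz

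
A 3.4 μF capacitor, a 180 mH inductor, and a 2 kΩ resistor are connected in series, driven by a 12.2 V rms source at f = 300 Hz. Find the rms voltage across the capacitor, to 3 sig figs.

ω = 2πf = 1885 rad/s
X_L = ωL = 339 Ω
X_C = 1/(ωC) = 156 Ω
Net reactance X = X_L − X_C = 183 Ω
Z = 2000 + j183 Ω
|Z| = √(2000² + 183²) = 2010 Ω
I = V/|Z| = 6.07 mA
V_C = I·|Z_C| = 0.00607 × 156 = 0.948 V

0.948 V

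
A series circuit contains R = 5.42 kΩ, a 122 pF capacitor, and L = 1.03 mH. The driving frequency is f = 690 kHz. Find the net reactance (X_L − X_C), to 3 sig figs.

2570 Ω

ω = 2πf = 4.335e+06 rad/s
X_L = ωL = 4470 Ω
X_C = 1/(ωC) = 1890 Ω
X = 4470 − 1890 = 2570 Ω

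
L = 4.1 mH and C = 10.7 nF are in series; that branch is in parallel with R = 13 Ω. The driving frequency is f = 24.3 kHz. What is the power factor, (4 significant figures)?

0.7299

ω = 2πf = 152700 rad/s
X_L = ωL = 626.0 Ω
X_C = 1/(ωC) = 612.1 Ω
Branch 1: Z₁ = R = 13.00 Ω
Branch 2 (series LC): Z₂ = j(X_L − X_C) = j13.88 Ω
Parallel: Z = Z₁Z₂/(Z₁+Z₂), |Z| = 9.489 Ω, ∠Z = 43.12°
cos φ = cos(43.12°) = 0.7299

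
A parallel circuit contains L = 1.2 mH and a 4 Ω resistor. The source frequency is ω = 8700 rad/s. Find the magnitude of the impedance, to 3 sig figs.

X_L = ωL = 10.4 Ω
Parallel: admittances add. Y = 1/R + 1/(jωL)
Y = (0.250 − j0.0958) S
|Y| = 0.268 S → |Z| = 1/|Y| = 3.74 Ω, ∠Z = −∠Y = 21.0°

3.74 Ω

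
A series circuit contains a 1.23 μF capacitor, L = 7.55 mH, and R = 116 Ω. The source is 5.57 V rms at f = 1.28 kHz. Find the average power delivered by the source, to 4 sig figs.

ω = 2πf = 8042 rad/s
X_L = ωL = 60.72 Ω
X_C = 1/(ωC) = 101.1 Ω
Net reactance X = X_L − X_C = -40.37 Ω
Z = 116.0 − j40.37 Ω
|Z| = √(116.0² + 40.37²) = 122.8 Ω
∠Z = arctan(-40.37/116.0) = -19.19°
I = V/|Z| = 45.35 mA
P = VI cos φ = 5.57 × 0.04535 × cos(-19.19°) = 238.6 mW

238.6 mW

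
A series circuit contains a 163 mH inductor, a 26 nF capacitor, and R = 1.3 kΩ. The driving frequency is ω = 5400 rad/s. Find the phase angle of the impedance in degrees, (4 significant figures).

X_L = ωL = 880.2 Ω
X_C = 1/(ωC) = 7123 Ω
Net reactance X = X_L − X_C = -6242 Ω
Z = 1300 − j6242 Ω
|Z| = √(1300² + 6242²) = 6376 Ω
∠Z = arctan(-6242/1300) = -78.24°

-78.24°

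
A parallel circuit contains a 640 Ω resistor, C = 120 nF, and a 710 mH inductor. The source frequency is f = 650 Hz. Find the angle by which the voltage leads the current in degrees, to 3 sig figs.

ω = 2πf = 4084 rad/s
X_L = ωL = 2900 Ω
X_C = 1/(ωC) = 2040 Ω
Parallel: admittances add. Y = 1/R + 1/(jωL) + jωC
Y = (0.00156 + j0.000145) S
|Y| = 0.00157 S → |Z| = 1/|Y| = 637 Ω, ∠Z = −∠Y = -5.31°

-5.31°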